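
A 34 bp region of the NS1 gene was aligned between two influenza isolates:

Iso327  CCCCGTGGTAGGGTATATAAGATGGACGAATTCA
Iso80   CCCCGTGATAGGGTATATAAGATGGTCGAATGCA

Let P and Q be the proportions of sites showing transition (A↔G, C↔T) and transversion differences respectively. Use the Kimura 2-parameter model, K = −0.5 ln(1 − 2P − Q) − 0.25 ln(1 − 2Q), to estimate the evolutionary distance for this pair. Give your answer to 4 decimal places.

Differing sites — 8:G/A (Ti); 26:A/T (Tv); 32:T/G (Tv).
Of the 3 differences, 1 transition and 2 transversions over 34 sites: P = 1/34 = 0.029412, Q = 2/34 = 0.058824.
d = −0.5·ln(0.882352) − 0.25·ln(0.882352) = −0.5·(-0.125164) − 0.25·(-0.125164) = 0.0939.

0.0939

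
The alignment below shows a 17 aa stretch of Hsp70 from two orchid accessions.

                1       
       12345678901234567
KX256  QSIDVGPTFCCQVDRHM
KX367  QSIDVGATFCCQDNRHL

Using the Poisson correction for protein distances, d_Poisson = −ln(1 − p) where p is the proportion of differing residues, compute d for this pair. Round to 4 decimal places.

0.2683

Mismatches occur at site 7 (P↔A), site 13 (V↔D), site 14 (D↔N), site 17 (M↔L).
p = 4/17 = 0.235294.
d = −ln(1 − 0.235294) = −ln(0.764706) = 0.2683.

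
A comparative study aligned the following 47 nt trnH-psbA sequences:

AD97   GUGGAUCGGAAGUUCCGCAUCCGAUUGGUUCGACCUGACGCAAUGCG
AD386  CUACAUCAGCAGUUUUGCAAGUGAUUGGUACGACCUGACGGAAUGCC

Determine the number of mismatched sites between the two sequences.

13

Differing sites — 1:G/C; 3:G/A; 4:G/C; 8:G/A; 10:A/C; 15:C/U; 16:C/U; 20:U/A; 21:C/G; 22:C/U; 30:U/A; 41:C/G; 47:G/C.
That gives 13 mismatches out of 47 aligned sites, so the Hamming distance is 13.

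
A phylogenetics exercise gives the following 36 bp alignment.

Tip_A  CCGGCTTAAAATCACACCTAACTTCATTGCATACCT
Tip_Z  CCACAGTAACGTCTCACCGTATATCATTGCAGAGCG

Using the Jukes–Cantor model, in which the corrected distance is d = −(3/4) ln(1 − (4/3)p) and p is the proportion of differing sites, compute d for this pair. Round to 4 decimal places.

Mismatches occur at site 3 (G/A), site 4 (G/C), site 5 (C/A), site 6 (T/G), site 10 (A/C), site 11 (A/G), site 14 (A/T), site 19 (T/G), site 20 (A/T), site 22 (C/T), site 23 (T/A), site 32 (T/G), site 34 (C/G), site 36 (T/G).
p = 14/36 = 0.388889.
d = −0.75 · ln(1 − (4/3)·0.388889) = −0.75 · ln(0.481481) = −0.75 · (-0.730889) = 0.5482.

0.5482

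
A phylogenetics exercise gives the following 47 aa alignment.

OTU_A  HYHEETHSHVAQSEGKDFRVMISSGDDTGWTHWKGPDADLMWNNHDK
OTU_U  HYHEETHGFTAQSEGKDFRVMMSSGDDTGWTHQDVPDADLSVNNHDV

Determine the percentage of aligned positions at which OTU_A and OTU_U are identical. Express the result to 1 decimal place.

Differing sites — 8:S/G; 9:H/F; 10:V/T; 22:I/M; 33:W/Q; 34:K/D; 35:G/V; 41:M/S; 42:W/V; 47:K/V.
37 of the 47 sites match, so the percent identity is 37/47 × 100 = 78.7%.

78.7%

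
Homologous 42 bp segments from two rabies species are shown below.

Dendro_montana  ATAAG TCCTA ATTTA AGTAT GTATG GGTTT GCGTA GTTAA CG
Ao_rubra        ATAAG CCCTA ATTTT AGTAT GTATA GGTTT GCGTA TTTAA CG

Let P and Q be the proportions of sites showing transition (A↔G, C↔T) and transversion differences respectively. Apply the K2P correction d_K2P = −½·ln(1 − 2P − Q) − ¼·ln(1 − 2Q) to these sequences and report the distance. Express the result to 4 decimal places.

Differing sites — 6:T/C (Ti); 15:A/T (Tv); 25:G/A (Ti); 36:G/T (Tv).
Of the 4 differences, 2 transitions and 2 transversions over 42 sites: P = 2/42 = 0.047619, Q = 2/42 = 0.047619.
d = −0.5·ln(0.857143) − 0.25·ln(0.904762) = −0.5·(-0.154151) − 0.25·(-0.100083) = 0.1021.

0.1021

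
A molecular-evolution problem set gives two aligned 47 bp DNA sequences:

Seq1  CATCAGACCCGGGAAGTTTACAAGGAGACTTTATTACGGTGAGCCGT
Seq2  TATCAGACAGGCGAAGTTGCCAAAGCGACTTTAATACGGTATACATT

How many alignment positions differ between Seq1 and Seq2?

Mismatches occur at site 1 (C→T), site 9 (C→A), site 10 (C→G), site 12 (G→C), site 19 (T→G), site 20 (A→C), site 24 (G→A), site 26 (A→C), site 34 (T→A), site 41 (G→A), site 42 (A→T), site 43 (G→A), site 45 (C→A), site 46 (G→T).
That gives 14 mismatches out of 47 aligned sites, so the Hamming distance is 14.

14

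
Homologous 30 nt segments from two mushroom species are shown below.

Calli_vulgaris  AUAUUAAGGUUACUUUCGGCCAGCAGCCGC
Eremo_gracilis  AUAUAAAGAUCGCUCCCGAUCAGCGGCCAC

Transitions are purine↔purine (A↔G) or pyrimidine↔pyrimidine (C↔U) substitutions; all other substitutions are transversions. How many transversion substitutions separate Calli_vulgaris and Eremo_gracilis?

1

The sequences differ at positions 5 (U/A, transversion), 9 (G/A, transition), 11 (U/C, transition), 12 (A/G, transition), 15 (U/C, transition), 16 (U/C, transition), 19 (G/A, transition), 20 (C/U, transition), 25 (A/G, transition), 29 (G/A, transition).
Of the 10 differences, 9 transitions and 1 transversion, so the answer is 1.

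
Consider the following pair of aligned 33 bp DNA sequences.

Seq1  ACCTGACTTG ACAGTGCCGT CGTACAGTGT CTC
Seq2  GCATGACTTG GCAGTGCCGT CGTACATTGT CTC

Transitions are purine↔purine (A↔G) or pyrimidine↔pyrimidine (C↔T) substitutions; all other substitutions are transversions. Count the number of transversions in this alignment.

2

The sequences differ at positions 1 (A/G, transition), 3 (C/A, transversion), 11 (A/G, transition), 27 (G/T, transversion).
Of the 4 differences, 2 transitions and 2 transversions, so the answer is 2.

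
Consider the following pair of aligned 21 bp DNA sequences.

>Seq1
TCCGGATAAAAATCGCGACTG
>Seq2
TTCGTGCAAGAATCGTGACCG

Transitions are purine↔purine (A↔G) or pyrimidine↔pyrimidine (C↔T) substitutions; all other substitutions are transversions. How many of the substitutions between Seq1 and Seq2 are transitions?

6

Mismatches occur at site 2 (C/T, transition), site 5 (G/T, transversion), site 6 (A/G, transition), site 7 (T/C, transition), site 10 (A/G, transition), site 16 (C/T, transition), site 20 (T/C, transition).
Of the 7 differences, 6 transitions and 1 transversion, so the answer is 6.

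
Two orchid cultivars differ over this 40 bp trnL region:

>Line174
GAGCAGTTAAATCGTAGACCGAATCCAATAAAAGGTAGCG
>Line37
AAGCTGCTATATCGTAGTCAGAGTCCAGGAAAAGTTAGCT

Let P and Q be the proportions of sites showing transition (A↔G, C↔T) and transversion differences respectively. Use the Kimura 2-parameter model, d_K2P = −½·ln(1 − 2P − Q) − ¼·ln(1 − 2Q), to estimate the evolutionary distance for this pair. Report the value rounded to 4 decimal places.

Mismatches occur at site 1 (G→A, transition), site 5 (A→T, transversion), site 7 (T→C, transition), site 10 (A→T, transversion), site 18 (A→T, transversion), site 20 (C→A, transversion), site 23 (A→G, transition), site 28 (A→G, transition), site 29 (T→G, transversion), site 35 (G→T, transversion), site 40 (G→T, transversion).
Of the 11 differences, 4 transitions and 7 transversions over 40 sites: P = 4/40 = 0.100000, Q = 7/40 = 0.175000.
d = −0.5·ln(0.625000) − 0.25·ln(0.650000) = −0.5·(-0.470004) − 0.25·(-0.430783) = 0.3427.

0.3427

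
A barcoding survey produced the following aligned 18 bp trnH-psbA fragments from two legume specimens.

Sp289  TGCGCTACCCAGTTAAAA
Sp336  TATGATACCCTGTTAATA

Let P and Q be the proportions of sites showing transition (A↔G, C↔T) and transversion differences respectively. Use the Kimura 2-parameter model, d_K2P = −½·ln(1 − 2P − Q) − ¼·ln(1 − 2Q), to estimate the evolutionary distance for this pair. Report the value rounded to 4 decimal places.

0.3476

The sequences differ at positions 2 (G/A, transition), 3 (C/T, transition), 5 (C/A, transversion), 11 (A/T, transversion), 17 (A/T, transversion).
Of the 5 differences, 2 transitions and 3 transversions over 18 sites: P = 2/18 = 0.111111, Q = 3/18 = 0.166667.
d = −0.5·ln(0.611111) − 0.25·ln(0.666666) = −0.5·(-0.492477) − 0.25·(-0.405466) = 0.3476.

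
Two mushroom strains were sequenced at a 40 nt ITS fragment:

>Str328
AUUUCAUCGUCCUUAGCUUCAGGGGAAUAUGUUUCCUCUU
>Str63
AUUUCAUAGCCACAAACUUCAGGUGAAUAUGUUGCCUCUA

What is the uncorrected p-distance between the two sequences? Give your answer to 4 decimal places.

Mismatches occur at site 8 (C↔A), site 10 (U↔C), site 12 (C↔A), site 13 (U↔C), site 14 (U↔A), site 16 (G↔A), site 24 (G↔U), site 34 (U↔G), site 40 (U↔A).
There are 9 differences over 40 sites, so p = 9/40 = 0.2250.

0.2250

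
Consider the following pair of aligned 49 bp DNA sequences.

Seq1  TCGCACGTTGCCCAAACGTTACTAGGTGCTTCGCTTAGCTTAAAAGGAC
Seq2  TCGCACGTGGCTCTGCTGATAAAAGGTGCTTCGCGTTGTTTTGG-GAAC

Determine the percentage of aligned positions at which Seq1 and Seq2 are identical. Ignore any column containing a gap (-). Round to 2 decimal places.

Excluding the 1 gap column leaves 48 comparable sites.
Differing sites — 9:T/G; 12:C/T; 14:A/T; 15:A/G; 16:A/C; 17:C/T; 19:T/A; 22:C/A; 23:T/A; 35:T/G; 37:A/T; 39:C/T; 42:A/T; 43:A/G; 44:A/G; 47:G/A.
32 of the 48 comparable sites match, so the percent identity is 32/48 × 100 = 66.67%.

66.67%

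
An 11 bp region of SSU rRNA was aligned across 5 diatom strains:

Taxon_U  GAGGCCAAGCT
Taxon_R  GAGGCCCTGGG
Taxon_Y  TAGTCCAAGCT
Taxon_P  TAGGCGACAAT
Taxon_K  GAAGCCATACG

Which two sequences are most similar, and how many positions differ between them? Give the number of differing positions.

Pairwise Hamming distances:
  Taxon_U vs Taxon_R: 4
  Taxon_U vs Taxon_Y: 2
  Taxon_U vs Taxon_P: 5
  Taxon_U vs Taxon_K: 4
  Taxon_R vs Taxon_Y: 6
  Taxon_R vs Taxon_P: 7
  Taxon_R vs Taxon_K: 4
  Taxon_Y vs Taxon_P: 5
  Taxon_Y vs Taxon_K: 6
  Taxon_P vs Taxon_K: 6
The smallest is 2, between Taxon_U and Taxon_Y.

2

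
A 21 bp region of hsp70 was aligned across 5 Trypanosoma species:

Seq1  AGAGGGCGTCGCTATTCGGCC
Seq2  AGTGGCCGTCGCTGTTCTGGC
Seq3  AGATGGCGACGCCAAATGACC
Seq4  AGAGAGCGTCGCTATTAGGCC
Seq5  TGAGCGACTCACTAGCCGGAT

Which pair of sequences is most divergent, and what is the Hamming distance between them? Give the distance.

14

Pairwise Hamming distances:
  Seq1 vs Seq2: 5
  Seq1 vs Seq3: 7
  Seq1 vs Seq4: 2
  Seq1 vs Seq5: 9
  Seq2 vs Seq3: 12
  Seq2 vs Seq4: 7
  Seq2 vs Seq5: 13
  Seq3 vs Seq4: 8
  Seq3 vs Seq5: 14
  Seq4 vs Seq5: 10
The largest is 14, between Seq3 and Seq5.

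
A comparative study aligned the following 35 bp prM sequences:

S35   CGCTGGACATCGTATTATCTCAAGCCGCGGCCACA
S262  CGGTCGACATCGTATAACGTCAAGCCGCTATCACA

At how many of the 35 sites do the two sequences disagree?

Differing sites — 3:C/G; 5:G/C; 16:T/A; 18:T/C; 19:C/G; 29:G/T; 30:G/A; 31:C/T.
That gives 8 mismatches out of 35 aligned sites, so the Hamming distance is 8.

8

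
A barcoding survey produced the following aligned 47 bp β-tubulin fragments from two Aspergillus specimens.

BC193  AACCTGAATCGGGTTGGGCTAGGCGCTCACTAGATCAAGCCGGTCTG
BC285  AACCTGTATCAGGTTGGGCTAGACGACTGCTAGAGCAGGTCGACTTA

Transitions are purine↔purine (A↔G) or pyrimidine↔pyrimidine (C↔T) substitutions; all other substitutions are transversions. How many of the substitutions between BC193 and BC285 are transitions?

11

Differing sites — 7:A/T (Tv); 11:G/A (Ti); 23:G/A (Ti); 26:C/A (Tv); 27:T/C (Ti); 28:C/T (Ti); 29:A/G (Ti); 35:T/G (Tv); 38:A/G (Ti); 40:C/T (Ti); 43:G/A (Ti); 44:T/C (Ti); 45:C/T (Ti); 47:G/A (Ti).
Of the 14 differences, 11 transitions and 3 transversions, so the answer is 11.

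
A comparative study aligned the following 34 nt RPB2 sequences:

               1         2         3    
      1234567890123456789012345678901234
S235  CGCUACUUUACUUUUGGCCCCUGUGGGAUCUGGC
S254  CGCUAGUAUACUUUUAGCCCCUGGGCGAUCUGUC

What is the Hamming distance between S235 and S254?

The sequences differ at positions 6 (C/G), 8 (U/A), 16 (G/A), 24 (U/G), 26 (G/C), 33 (G/U).
That gives 6 mismatches out of 34 aligned sites, so the Hamming distance is 6.

6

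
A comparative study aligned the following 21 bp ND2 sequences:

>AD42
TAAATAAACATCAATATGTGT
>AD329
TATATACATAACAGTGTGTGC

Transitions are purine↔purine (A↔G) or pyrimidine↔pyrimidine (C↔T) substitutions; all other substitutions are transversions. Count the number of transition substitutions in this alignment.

Differing sites — 3:A/T (Tv); 7:A/C (Tv); 9:C/T (Ti); 11:T/A (Tv); 14:A/G (Ti); 16:A/G (Ti); 21:T/C (Ti).
Of the 7 differences, 4 transitions and 3 transversions, so the answer is 4.

4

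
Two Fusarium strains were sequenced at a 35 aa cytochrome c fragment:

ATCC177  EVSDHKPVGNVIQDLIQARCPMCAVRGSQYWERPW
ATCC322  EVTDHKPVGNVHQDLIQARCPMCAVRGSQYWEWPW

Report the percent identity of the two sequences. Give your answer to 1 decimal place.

Differing sites — 3:S/T; 12:I/H; 33:R/W.
32 of the 35 sites match, so the percent identity is 32/35 × 100 = 91.4%.

91.4%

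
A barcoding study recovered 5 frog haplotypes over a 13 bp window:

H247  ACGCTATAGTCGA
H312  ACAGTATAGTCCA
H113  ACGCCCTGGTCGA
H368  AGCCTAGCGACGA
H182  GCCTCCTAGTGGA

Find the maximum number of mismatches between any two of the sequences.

Pairwise Hamming distances:
  H247 vs H312: 3
  H247 vs H113: 3
  H247 vs H368: 5
  H247 vs H182: 6
  H312 vs H113: 6
  H312 vs H368: 7
  H312 vs H182: 7
  H113 vs H368: 7
  H113 vs H182: 5
  H368 vs H182: 9
The largest is 9, between H368 and H182.

9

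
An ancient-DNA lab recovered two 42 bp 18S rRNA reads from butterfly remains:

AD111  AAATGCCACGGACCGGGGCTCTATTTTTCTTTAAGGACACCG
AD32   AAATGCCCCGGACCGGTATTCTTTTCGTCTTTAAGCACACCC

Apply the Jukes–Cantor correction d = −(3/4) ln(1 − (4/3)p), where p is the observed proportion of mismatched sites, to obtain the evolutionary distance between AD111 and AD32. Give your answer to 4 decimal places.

0.2524

Differing sites — 8:A/C; 17:G/T; 18:G/A; 19:C/T; 23:A/T; 26:T/C; 27:T/G; 36:G/C; 42:G/C.
p = 9/42 = 0.214286.
d = −0.75 · ln(1 − (4/3)·0.214286) = −0.75 · ln(0.714285) = −0.75 · (-0.336473) = 0.2524.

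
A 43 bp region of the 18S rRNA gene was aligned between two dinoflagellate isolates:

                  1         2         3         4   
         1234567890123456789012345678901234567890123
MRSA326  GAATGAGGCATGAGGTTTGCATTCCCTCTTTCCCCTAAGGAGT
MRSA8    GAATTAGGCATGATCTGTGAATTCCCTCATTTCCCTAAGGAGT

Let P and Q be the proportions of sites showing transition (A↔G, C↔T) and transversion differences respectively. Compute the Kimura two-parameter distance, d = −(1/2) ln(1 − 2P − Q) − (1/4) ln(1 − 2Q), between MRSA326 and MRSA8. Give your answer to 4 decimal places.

Differing sites — 5:G/T (Tv); 14:G/T (Tv); 15:G/C (Tv); 17:T/G (Tv); 20:C/A (Tv); 29:T/A (Tv); 32:C/T (Ti).
Of the 7 differences, 1 transition and 6 transversions over 43 sites: P = 1/43 = 0.023256, Q = 6/43 = 0.139535.
d = −0.5·ln(0.813953) − 0.25·ln(0.720930) = −0.5·(-0.205853) − 0.25·(-0.327213) = 0.1847.

0.1847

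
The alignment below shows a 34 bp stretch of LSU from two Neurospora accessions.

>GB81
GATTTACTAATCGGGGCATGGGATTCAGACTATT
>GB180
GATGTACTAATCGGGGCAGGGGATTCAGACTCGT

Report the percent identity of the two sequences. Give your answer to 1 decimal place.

88.2%

Mismatches occur at site 4 (T→G), site 19 (T→G), site 32 (A→C), site 33 (T→G).
30 of the 34 sites match, so the percent identity is 30/34 × 100 = 88.2%.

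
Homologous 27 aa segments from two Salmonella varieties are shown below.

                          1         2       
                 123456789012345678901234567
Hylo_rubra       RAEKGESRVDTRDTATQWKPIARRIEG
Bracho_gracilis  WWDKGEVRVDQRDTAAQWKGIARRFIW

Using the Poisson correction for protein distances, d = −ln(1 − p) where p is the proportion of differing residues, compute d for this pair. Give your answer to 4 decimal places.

Differing sites — 1:R/W; 2:A/W; 3:E/D; 7:S/V; 11:T/Q; 16:T/A; 20:P/G; 25:I/F; 26:E/I; 27:G/W.
p = 10/27 = 0.370370.
d = −ln(1 − 0.370370) = −ln(0.629630) = 0.4626.

0.4626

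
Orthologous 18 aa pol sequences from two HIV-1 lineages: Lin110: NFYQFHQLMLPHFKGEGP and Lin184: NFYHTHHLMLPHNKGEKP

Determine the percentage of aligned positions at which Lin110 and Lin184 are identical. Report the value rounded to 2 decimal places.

Differing sites — 4:Q/H; 5:F/T; 7:Q/H; 13:F/N; 17:G/K.
13 of the 18 sites match, so the percent identity is 13/18 × 100 = 72.22%.

72.22%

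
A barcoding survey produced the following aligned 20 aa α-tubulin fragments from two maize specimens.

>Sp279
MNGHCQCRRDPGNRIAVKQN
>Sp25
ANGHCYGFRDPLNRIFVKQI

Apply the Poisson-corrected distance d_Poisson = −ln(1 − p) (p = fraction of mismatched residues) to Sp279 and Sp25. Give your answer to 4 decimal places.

The sequences differ at positions 1 (M/A), 6 (Q/Y), 7 (C/G), 8 (R/F), 12 (G/L), 16 (A/F), 20 (N/I).
p = 7/20 = 0.350000.
d = −ln(1 − 0.350000) = −ln(0.650000) = 0.4308.

0.4308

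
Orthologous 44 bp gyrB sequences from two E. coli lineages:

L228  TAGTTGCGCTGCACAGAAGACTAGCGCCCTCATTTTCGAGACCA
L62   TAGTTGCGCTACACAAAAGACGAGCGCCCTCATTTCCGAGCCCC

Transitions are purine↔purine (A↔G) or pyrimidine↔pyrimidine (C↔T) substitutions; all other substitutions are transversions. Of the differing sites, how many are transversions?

3

Mismatches occur at site 11 (G→A, transition), site 16 (G→A, transition), site 22 (T→G, transversion), site 36 (T→C, transition), site 41 (A→C, transversion), site 44 (A→C, transversion).
Of the 6 differences, 3 transitions and 3 transversions, so the answer is 3.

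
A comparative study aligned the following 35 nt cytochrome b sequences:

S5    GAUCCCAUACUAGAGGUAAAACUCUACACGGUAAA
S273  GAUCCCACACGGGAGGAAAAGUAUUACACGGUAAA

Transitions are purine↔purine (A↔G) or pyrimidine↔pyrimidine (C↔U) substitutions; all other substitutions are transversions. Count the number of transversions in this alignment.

The sequences differ at positions 8 (U/C, transition), 11 (U/G, transversion), 12 (A/G, transition), 17 (U/A, transversion), 21 (A/G, transition), 22 (C/U, transition), 23 (U/A, transversion), 24 (C/U, transition).
Of the 8 differences, 5 transitions and 3 transversions, so the answer is 3.

3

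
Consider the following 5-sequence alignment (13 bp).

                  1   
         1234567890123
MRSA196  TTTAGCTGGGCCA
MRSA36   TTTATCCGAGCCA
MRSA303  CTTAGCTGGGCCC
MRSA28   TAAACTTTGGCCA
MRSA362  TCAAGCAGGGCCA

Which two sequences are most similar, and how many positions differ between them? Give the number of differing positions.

Pairwise Hamming distances:
  MRSA196 vs MRSA36: 3
  MRSA196 vs MRSA303: 2
  MRSA196 vs MRSA28: 5
  MRSA196 vs MRSA362: 3
  MRSA36 vs MRSA303: 5
  MRSA36 vs MRSA28: 7
  MRSA36 vs MRSA362: 5
  MRSA303 vs MRSA28: 7
  MRSA303 vs MRSA362: 5
  MRSA28 vs MRSA362: 5
The smallest is 2, between MRSA196 and MRSA303.

2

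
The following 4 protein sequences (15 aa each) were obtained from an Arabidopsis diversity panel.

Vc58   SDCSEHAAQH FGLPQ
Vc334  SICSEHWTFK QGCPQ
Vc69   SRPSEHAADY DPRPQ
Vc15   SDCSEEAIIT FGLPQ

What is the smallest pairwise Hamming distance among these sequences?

4

Pairwise Hamming distances:
  Vc58 vs Vc334: 7
  Vc58 vs Vc69: 7
  Vc58 vs Vc15: 4
  Vc334 vs Vc69: 9
  Vc334 vs Vc15: 8
  Vc69 vs Vc15: 9
The smallest is 4, between Vc58 and Vc15.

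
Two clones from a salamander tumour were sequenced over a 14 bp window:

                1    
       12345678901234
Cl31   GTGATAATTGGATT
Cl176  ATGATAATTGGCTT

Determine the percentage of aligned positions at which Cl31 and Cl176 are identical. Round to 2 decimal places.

85.71%

The sequences differ at positions 1 (G/A), 12 (A/C).
12 of the 14 sites match, so the percent identity is 12/14 × 100 = 85.71%.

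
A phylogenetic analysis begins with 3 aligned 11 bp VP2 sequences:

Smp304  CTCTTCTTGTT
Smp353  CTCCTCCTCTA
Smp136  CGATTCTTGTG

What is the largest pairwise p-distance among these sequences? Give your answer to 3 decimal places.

Pairwise Hamming distances:
  Smp304 vs Smp353: 4
  Smp304 vs Smp136: 3
  Smp353 vs Smp136: 6
The largest is 6 mismatches, between Smp353 and Smp136; p = 6/11 = 0.545.

0.545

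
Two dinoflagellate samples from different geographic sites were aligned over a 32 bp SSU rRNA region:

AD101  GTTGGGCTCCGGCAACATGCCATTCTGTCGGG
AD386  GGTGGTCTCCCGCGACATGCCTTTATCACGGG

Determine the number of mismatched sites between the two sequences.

8

Mismatches occur at site 2 (T→G), site 6 (G→T), site 11 (G→C), site 14 (A→G), site 22 (A→T), site 25 (C→A), site 27 (G→C), site 28 (T→A).
That gives 8 mismatches out of 32 aligned sites, so the Hamming distance is 8.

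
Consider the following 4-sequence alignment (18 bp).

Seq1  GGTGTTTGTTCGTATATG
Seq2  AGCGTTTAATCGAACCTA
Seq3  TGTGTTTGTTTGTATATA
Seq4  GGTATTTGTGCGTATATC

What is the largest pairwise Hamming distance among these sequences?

Pairwise Hamming distances:
  Seq1 vs Seq2: 8
  Seq1 vs Seq3: 3
  Seq1 vs Seq4: 3
  Seq2 vs Seq3: 8
  Seq2 vs Seq4: 10
  Seq3 vs Seq4: 5
The largest is 10, between Seq2 and Seq4.

10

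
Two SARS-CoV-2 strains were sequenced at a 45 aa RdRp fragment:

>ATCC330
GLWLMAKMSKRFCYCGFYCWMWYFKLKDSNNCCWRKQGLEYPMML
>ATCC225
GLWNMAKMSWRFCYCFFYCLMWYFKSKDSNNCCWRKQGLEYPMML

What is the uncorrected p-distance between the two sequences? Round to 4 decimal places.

Differing sites — 4:L/N; 10:K/W; 16:G/F; 20:W/L; 26:L/S.
There are 5 differences over 45 sites, so p = 5/45 = 0.1111.

0.1111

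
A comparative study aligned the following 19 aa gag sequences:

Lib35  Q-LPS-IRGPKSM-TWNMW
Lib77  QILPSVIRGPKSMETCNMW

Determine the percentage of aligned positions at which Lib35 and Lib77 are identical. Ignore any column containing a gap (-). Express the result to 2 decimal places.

93.75%

Excluding the 3 gap columns leaves 16 comparable sites.
Differing sites — 16:W/C.
15 of the 16 comparable sites match, so the percent identity is 15/16 × 100 = 93.75%.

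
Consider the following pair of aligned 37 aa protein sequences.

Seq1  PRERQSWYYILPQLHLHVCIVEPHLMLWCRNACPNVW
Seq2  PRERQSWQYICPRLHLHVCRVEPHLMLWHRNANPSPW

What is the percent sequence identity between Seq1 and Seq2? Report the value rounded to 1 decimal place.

78.4%

Differing sites — 8:Y/Q; 11:L/C; 13:Q/R; 20:I/R; 29:C/H; 33:C/N; 35:N/S; 36:V/P.
29 of the 37 sites match, so the percent identity is 29/37 × 100 = 78.4%.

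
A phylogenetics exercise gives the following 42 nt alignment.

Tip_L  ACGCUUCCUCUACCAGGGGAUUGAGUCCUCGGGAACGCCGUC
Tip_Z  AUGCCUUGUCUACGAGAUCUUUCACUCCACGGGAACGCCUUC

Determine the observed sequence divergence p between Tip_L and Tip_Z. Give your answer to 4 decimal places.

Mismatches occur at site 2 (C/U), site 5 (U/C), site 7 (C/U), site 8 (C/G), site 14 (C/G), site 17 (G/A), site 18 (G/U), site 19 (G/C), site 20 (A/U), site 23 (G/C), site 25 (G/C), site 29 (U/A), site 40 (G/U).
There are 13 differences over 42 sites, so p = 13/42 = 0.3095.

0.3095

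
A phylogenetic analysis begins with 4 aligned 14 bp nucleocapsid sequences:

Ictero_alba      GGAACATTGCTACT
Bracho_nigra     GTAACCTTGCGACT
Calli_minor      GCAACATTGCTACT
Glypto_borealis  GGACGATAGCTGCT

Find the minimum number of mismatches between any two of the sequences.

1

Pairwise Hamming distances:
  Ictero_alba vs Bracho_nigra: 3
  Ictero_alba vs Calli_minor: 1
  Ictero_alba vs Glypto_borealis: 4
  Bracho_nigra vs Calli_minor: 3
  Bracho_nigra vs Glypto_borealis: 7
  Calli_minor vs Glypto_borealis: 5
The smallest is 1, between Ictero_alba and Calli_minor.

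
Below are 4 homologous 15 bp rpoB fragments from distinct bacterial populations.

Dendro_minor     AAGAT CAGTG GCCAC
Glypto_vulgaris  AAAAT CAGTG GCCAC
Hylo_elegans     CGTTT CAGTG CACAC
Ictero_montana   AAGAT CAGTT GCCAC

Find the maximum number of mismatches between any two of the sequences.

7

Pairwise Hamming distances:
  Dendro_minor vs Glypto_vulgaris: 1
  Dendro_minor vs Hylo_elegans: 6
  Dendro_minor vs Ictero_montana: 1
  Glypto_vulgaris vs Hylo_elegans: 6
  Glypto_vulgaris vs Ictero_montana: 2
  Hylo_elegans vs Ictero_montana: 7
The largest is 7, between Hylo_elegans and Ictero_montana.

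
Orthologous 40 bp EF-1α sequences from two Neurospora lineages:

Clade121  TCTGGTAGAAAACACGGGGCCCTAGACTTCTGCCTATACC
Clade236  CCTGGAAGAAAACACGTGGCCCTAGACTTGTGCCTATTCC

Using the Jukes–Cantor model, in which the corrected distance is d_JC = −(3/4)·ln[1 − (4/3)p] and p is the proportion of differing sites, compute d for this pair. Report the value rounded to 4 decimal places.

Differing sites — 1:T/C; 6:T/A; 17:G/T; 30:C/G; 38:A/T.
p = 5/40 = 0.125000.
d = −0.75 · ln(1 − (4/3)·0.125000) = −0.75 · ln(0.833333) = −0.75 · (-0.182322) = 0.1367.

0.1367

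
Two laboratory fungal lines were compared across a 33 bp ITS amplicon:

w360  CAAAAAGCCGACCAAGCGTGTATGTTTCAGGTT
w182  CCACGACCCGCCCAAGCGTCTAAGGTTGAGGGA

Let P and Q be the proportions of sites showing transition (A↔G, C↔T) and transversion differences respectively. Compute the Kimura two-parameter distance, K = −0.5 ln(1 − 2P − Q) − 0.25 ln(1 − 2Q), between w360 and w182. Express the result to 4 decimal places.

Differing sites — 2:A/C (Tv); 4:A/C (Tv); 5:A/G (Ti); 7:G/C (Tv); 11:A/C (Tv); 20:G/C (Tv); 23:T/A (Tv); 25:T/G (Tv); 28:C/G (Tv); 32:T/G (Tv); 33:T/A (Tv).
Of the 11 differences, 1 transition and 10 transversions over 33 sites: P = 1/33 = 0.030303, Q = 10/33 = 0.303030.
d = −0.5·ln(0.636364) − 0.25·ln(0.393940) = −0.5·(-0.451985) − 0.25·(-0.931557) = 0.4589.

0.4589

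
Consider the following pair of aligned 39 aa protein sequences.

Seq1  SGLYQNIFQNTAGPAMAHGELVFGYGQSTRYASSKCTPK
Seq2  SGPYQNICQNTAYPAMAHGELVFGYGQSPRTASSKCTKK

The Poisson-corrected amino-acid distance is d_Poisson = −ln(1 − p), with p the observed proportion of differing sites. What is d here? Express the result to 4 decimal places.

The sequences differ at positions 3 (L/P), 8 (F/C), 13 (G/Y), 29 (T/P), 31 (Y/T), 38 (P/K).
p = 6/39 = 0.153846.
d = −ln(1 − 0.153846) = −ln(0.846154) = 0.1671.

0.1671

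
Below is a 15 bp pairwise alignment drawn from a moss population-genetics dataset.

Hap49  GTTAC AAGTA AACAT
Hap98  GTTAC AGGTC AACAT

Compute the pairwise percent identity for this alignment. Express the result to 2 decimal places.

Differing sites — 7:A/G; 10:A/C.
13 of the 15 sites match, so the percent identity is 13/15 × 100 = 86.67%.

86.67%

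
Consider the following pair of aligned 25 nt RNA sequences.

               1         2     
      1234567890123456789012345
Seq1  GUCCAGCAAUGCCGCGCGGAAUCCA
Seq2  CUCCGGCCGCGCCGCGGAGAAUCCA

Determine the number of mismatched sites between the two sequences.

Mismatches occur at site 1 (G↔C), site 5 (A↔G), site 8 (A↔C), site 9 (A↔G), site 10 (U↔C), site 17 (C↔G), site 18 (G↔A).
That gives 7 mismatches out of 25 aligned sites, so the Hamming distance is 7.

7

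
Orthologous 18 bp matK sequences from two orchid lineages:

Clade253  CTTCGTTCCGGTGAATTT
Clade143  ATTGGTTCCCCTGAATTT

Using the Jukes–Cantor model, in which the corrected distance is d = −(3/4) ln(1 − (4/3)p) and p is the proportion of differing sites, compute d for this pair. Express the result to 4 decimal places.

0.2635

Differing sites — 1:C/A; 4:C/G; 10:G/C; 11:G/C.
p = 4/18 = 0.222222.
d = −0.75 · ln(1 − (4/3)·0.222222) = −0.75 · ln(0.703704) = −0.75 · (-0.351397) = 0.2635.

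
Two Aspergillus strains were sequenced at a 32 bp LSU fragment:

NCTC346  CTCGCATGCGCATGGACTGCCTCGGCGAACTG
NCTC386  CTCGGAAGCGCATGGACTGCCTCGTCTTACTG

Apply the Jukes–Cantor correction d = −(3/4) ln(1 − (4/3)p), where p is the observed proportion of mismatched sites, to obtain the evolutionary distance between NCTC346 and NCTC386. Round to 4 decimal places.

0.1752

Differing sites — 5:C/G; 7:T/A; 25:G/T; 27:G/T; 28:A/T.
p = 5/32 = 0.156250.
d = −0.75 · ln(1 − (4/3)·0.156250) = −0.75 · ln(0.791667) = −0.75 · (-0.233614) = 0.1752.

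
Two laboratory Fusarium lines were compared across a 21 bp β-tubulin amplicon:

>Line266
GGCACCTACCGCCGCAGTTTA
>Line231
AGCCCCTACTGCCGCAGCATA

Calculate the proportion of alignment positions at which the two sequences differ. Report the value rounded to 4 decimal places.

Differing sites — 1:G/A; 4:A/C; 10:C/T; 18:T/C; 19:T/A.
There are 5 differences over 21 sites, so p = 5/21 = 0.2381.

0.2381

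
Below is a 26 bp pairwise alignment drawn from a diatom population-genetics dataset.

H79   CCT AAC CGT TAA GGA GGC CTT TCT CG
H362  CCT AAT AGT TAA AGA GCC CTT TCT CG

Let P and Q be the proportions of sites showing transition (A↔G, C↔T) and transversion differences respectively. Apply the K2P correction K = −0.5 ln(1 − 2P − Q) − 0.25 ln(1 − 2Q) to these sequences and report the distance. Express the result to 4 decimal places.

Mismatches occur at site 6 (C↔T, transition), site 7 (C↔A, transversion), site 13 (G↔A, transition), site 17 (G↔C, transversion).
Of the 4 differences, 2 transitions and 2 transversions over 26 sites: P = 2/26 = 0.076923, Q = 2/26 = 0.076923.
d = −0.5·ln(0.769231) − 0.25·ln(0.846154) = −0.5·(-0.262364) − 0.25·(-0.167054) = 0.1729.

0.1729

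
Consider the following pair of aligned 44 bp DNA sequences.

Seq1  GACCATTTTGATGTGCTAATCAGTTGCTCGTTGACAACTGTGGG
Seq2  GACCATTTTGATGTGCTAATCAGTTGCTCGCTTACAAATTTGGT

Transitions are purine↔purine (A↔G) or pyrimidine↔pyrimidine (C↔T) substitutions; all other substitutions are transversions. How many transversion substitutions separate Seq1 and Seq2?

Differing sites — 31:T/C (Ti); 33:G/T (Tv); 38:C/A (Tv); 40:G/T (Tv); 44:G/T (Tv).
Of the 5 differences, 1 transition and 4 transversions, so the answer is 4.

4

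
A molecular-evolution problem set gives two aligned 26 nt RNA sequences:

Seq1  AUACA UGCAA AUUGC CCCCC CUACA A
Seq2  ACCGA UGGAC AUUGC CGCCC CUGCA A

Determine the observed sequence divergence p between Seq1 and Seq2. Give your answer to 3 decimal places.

Differing sites — 2:U/C; 3:A/C; 4:C/G; 8:C/G; 10:A/C; 17:C/G; 23:A/G.
There are 7 differences over 26 sites, so p = 7/26 = 0.269.

0.269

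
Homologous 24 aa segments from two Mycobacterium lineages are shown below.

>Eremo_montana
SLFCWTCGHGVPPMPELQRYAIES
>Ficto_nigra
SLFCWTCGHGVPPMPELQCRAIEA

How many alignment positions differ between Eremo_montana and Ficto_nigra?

The sequences differ at positions 19 (R/C), 20 (Y/R), 24 (S/A).
That gives 3 mismatches out of 24 aligned sites, so the Hamming distance is 3.

3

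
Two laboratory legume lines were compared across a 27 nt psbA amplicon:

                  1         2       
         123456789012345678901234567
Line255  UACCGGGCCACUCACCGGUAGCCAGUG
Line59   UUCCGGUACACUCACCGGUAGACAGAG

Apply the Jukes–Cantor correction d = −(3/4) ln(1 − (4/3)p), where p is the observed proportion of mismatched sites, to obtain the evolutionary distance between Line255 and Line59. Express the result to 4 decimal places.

Differing sites — 2:A/U; 7:G/U; 8:C/A; 22:C/A; 26:U/A.
p = 5/27 = 0.185185.
d = −0.75 · ln(1 − (4/3)·0.185185) = −0.75 · ln(0.753087) = −0.75 · (-0.283575) = 0.2127.

0.2127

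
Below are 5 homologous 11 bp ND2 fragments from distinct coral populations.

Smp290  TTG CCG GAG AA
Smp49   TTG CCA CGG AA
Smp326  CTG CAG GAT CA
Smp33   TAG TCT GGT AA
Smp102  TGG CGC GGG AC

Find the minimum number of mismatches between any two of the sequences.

3

Pairwise Hamming distances:
  Smp290 vs Smp49: 3
  Smp290 vs Smp326: 4
  Smp290 vs Smp33: 5
  Smp290 vs Smp102: 5
  Smp49 vs Smp326: 7
  Smp49 vs Smp33: 5
  Smp49 vs Smp102: 5
  Smp326 vs Smp33: 7
  Smp326 vs Smp102: 8
  Smp33 vs Smp102: 6
The smallest is 3, between Smp290 and Smp49.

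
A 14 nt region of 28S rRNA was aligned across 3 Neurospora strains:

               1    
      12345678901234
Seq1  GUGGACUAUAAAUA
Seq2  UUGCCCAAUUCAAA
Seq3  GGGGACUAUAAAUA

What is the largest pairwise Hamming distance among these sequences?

Pairwise Hamming distances:
  Seq1 vs Seq2: 7
  Seq1 vs Seq3: 1
  Seq2 vs Seq3: 8
The largest is 8, between Seq2 and Seq3.

8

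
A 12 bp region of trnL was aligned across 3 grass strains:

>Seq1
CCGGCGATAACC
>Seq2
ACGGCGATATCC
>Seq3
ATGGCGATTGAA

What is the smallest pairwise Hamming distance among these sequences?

Pairwise Hamming distances:
  Seq1 vs Seq2: 2
  Seq1 vs Seq3: 6
  Seq2 vs Seq3: 5
The smallest is 2, between Seq1 and Seq2.

2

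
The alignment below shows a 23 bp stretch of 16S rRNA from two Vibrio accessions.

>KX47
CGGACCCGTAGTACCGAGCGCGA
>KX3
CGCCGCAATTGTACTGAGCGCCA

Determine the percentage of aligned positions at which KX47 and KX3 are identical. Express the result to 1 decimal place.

65.2%

Mismatches occur at site 3 (G/C), site 4 (A/C), site 5 (C/G), site 7 (C/A), site 8 (G/A), site 10 (A/T), site 15 (C/T), site 22 (G/C).
15 of the 23 sites match, so the percent identity is 15/23 × 100 = 65.2%.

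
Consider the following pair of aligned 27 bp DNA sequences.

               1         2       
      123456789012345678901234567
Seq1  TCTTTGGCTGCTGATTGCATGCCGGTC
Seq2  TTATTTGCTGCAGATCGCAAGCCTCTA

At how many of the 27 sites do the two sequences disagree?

The sequences differ at positions 2 (C/T), 3 (T/A), 6 (G/T), 12 (T/A), 16 (T/C), 20 (T/A), 24 (G/T), 25 (G/C), 27 (C/A).
That gives 9 mismatches out of 27 aligned sites, so the Hamming distance is 9.

9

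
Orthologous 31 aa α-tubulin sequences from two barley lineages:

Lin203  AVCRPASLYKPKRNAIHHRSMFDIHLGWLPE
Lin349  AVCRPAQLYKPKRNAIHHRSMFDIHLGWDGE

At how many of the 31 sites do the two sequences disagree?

The sequences differ at positions 7 (S/Q), 29 (L/D), 30 (P/G).
That gives 3 mismatches out of 31 aligned sites, so the Hamming distance is 3.

3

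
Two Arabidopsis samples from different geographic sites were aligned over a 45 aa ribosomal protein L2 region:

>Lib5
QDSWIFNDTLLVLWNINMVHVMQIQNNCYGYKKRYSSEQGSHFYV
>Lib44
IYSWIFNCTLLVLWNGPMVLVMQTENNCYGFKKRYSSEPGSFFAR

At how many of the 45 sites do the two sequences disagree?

13

The sequences differ at positions 1 (Q/I), 2 (D/Y), 8 (D/C), 16 (I/G), 17 (N/P), 20 (H/L), 24 (I/T), 25 (Q/E), 31 (Y/F), 39 (Q/P), 42 (H/F), 44 (Y/A), 45 (V/R).
That gives 13 mismatches out of 45 aligned sites, so the Hamming distance is 13.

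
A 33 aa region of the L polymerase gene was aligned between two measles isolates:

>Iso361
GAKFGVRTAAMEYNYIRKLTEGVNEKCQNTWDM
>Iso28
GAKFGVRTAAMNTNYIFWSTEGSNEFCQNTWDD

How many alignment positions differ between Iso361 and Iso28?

8

The sequences differ at positions 12 (E/N), 13 (Y/T), 17 (R/F), 18 (K/W), 19 (L/S), 23 (V/S), 26 (K/F), 33 (M/D).
That gives 8 mismatches out of 33 aligned sites, so the Hamming distance is 8.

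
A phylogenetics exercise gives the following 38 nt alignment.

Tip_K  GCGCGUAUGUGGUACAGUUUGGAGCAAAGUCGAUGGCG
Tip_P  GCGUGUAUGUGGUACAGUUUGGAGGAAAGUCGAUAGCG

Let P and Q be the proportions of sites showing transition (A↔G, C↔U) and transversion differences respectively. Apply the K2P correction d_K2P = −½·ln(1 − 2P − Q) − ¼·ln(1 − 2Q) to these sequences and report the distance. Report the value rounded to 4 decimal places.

0.0841

Differing sites — 4:C/U (Ti); 25:C/G (Tv); 35:G/A (Ti).
Of the 3 differences, 2 transitions and 1 transversion over 38 sites: P = 2/38 = 0.052632, Q = 1/38 = 0.026316.
d = −0.5·ln(0.868420) − 0.25·ln(0.947368) = −0.5·(-0.141080) − 0.25·(-0.054068) = 0.0841.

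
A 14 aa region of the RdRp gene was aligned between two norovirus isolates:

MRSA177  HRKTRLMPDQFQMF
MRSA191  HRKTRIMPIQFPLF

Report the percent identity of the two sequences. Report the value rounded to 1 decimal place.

71.4%

The sequences differ at positions 6 (L/I), 9 (D/I), 12 (Q/P), 13 (M/L).
10 of the 14 sites match, so the percent identity is 10/14 × 100 = 71.4%.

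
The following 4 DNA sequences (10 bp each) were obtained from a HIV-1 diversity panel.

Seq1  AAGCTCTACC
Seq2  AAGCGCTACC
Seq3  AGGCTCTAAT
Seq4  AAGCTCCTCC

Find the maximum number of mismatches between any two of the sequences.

5

Pairwise Hamming distances:
  Seq1 vs Seq2: 1
  Seq1 vs Seq3: 3
  Seq1 vs Seq4: 2
  Seq2 vs Seq3: 4
  Seq2 vs Seq4: 3
  Seq3 vs Seq4: 5
The largest is 5, between Seq3 and Seq4.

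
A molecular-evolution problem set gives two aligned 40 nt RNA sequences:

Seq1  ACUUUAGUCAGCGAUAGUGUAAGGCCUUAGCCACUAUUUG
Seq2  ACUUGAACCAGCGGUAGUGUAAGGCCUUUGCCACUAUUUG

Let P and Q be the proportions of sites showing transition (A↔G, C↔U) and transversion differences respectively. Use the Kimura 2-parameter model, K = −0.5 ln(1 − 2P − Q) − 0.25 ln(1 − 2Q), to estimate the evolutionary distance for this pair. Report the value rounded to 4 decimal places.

The sequences differ at positions 5 (U/G, transversion), 7 (G/A, transition), 8 (U/C, transition), 14 (A/G, transition), 29 (A/U, transversion).
Of the 5 differences, 3 transitions and 2 transversions over 40 sites: P = 3/40 = 0.075000, Q = 2/40 = 0.050000.
d = −0.5·ln(0.800000) − 0.25·ln(0.900000) = −0.5·(-0.223144) − 0.25·(-0.105361) = 0.1379.

0.1379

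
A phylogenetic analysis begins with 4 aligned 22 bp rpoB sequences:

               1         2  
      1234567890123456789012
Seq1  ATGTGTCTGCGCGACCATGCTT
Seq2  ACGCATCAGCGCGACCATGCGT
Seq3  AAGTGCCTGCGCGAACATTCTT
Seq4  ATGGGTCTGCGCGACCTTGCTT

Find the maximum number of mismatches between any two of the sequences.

8

Pairwise Hamming distances:
  Seq1 vs Seq2: 5
  Seq1 vs Seq3: 4
  Seq1 vs Seq4: 2
  Seq2 vs Seq3: 8
  Seq2 vs Seq4: 6
  Seq3 vs Seq4: 6
The largest is 8, between Seq2 and Seq3.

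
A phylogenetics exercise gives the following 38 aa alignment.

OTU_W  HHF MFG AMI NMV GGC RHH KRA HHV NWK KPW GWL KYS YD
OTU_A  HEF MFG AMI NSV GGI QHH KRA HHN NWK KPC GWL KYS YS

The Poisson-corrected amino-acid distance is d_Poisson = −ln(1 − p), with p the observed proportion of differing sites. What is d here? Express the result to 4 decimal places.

The sequences differ at positions 2 (H/E), 11 (M/S), 15 (C/I), 16 (R/Q), 24 (V/N), 30 (W/C), 38 (D/S).
p = 7/38 = 0.184211.
d = −ln(1 − 0.184211) = −ln(0.815789) = 0.2036.

0.2036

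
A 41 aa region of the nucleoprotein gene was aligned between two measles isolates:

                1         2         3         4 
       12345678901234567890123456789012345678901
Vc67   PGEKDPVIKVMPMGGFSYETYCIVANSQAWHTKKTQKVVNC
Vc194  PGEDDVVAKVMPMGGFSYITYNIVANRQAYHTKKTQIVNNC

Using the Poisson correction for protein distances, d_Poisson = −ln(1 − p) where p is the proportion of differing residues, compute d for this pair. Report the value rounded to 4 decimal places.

0.2478

Mismatches occur at site 4 (K↔D), site 6 (P↔V), site 8 (I↔A), site 19 (E↔I), site 22 (C↔N), site 27 (S↔R), site 30 (W↔Y), site 37 (K↔I), site 39 (V↔N).
p = 9/41 = 0.219512.
d = −ln(1 − 0.219512) = −ln(0.780488) = 0.2478.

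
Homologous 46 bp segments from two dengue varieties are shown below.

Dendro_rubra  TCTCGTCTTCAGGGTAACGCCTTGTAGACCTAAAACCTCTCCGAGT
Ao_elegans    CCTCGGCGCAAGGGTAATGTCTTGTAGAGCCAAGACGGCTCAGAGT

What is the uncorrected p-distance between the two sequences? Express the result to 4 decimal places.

Differing sites — 1:T/C; 6:T/G; 8:T/G; 9:T/C; 10:C/A; 18:C/T; 20:C/T; 29:C/G; 31:T/C; 34:A/G; 37:C/G; 38:T/G; 42:C/A.
There are 13 differences over 46 sites, so p = 13/46 = 0.2826.

0.2826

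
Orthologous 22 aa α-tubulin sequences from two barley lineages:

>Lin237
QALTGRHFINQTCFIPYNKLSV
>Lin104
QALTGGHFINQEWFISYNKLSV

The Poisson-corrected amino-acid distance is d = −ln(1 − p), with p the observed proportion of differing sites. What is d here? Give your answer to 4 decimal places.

The sequences differ at positions 6 (R/G), 12 (T/E), 13 (C/W), 16 (P/S).
p = 4/22 = 0.181818.
d = −ln(1 − 0.181818) = −ln(0.818182) = 0.2007.

0.2007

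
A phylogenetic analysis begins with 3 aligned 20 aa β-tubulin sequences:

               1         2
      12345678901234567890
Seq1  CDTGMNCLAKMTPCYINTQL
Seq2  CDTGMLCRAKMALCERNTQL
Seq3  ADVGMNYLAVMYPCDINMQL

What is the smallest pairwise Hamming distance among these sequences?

Pairwise Hamming distances:
  Seq1 vs Seq2: 6
  Seq1 vs Seq3: 7
  Seq2 vs Seq3: 11
The smallest is 6, between Seq1 and Seq2.

6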